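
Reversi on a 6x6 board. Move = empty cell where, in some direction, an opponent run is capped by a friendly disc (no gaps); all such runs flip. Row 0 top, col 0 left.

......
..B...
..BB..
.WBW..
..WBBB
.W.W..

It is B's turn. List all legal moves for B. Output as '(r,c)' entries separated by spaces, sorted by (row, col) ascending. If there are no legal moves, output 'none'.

Answer: (3,0) (3,4) (4,0) (4,1) (5,2)

Derivation:
(2,0): no bracket -> illegal
(2,1): no bracket -> illegal
(2,4): no bracket -> illegal
(3,0): flips 1 -> legal
(3,4): flips 1 -> legal
(4,0): flips 1 -> legal
(4,1): flips 1 -> legal
(5,0): no bracket -> illegal
(5,2): flips 1 -> legal
(5,4): no bracket -> illegal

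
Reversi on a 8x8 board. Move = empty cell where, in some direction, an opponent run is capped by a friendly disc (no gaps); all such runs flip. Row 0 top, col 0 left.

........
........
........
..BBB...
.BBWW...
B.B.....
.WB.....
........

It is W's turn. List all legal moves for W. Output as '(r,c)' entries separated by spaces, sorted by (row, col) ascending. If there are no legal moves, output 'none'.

Answer: (2,1) (2,2) (2,3) (2,4) (2,5) (4,0) (6,3)

Derivation:
(2,1): flips 1 -> legal
(2,2): flips 1 -> legal
(2,3): flips 1 -> legal
(2,4): flips 1 -> legal
(2,5): flips 1 -> legal
(3,0): no bracket -> illegal
(3,1): no bracket -> illegal
(3,5): no bracket -> illegal
(4,0): flips 2 -> legal
(4,5): no bracket -> illegal
(5,1): no bracket -> illegal
(5,3): no bracket -> illegal
(6,0): no bracket -> illegal
(6,3): flips 1 -> legal
(7,1): no bracket -> illegal
(7,2): no bracket -> illegal
(7,3): no bracket -> illegal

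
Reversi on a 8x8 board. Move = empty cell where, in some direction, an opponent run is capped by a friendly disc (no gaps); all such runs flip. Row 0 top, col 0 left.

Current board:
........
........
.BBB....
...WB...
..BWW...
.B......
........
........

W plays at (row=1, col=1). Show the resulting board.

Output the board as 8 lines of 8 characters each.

Answer: ........
.W......
.BWB....
...WB...
..BWW...
.B......
........
........

Derivation:
Place W at (1,1); scan 8 dirs for brackets.
Dir NW: first cell '.' (not opp) -> no flip
Dir N: first cell '.' (not opp) -> no flip
Dir NE: first cell '.' (not opp) -> no flip
Dir W: first cell '.' (not opp) -> no flip
Dir E: first cell '.' (not opp) -> no flip
Dir SW: first cell '.' (not opp) -> no flip
Dir S: opp run (2,1), next='.' -> no flip
Dir SE: opp run (2,2) capped by W -> flip
All flips: (2,2)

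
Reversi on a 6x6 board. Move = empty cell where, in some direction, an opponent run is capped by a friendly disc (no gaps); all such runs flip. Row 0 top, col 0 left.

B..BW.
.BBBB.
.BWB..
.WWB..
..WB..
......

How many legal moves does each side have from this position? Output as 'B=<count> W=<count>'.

Answer: B=6 W=9

Derivation:
-- B to move --
(0,5): flips 1 -> legal
(1,5): no bracket -> illegal
(2,0): no bracket -> illegal
(3,0): flips 2 -> legal
(4,0): flips 2 -> legal
(4,1): flips 3 -> legal
(5,1): flips 1 -> legal
(5,2): flips 3 -> legal
(5,3): no bracket -> illegal
B mobility = 6
-- W to move --
(0,1): flips 2 -> legal
(0,2): flips 2 -> legal
(0,5): flips 2 -> legal
(1,0): flips 1 -> legal
(1,5): no bracket -> illegal
(2,0): flips 1 -> legal
(2,4): flips 3 -> legal
(2,5): no bracket -> illegal
(3,0): no bracket -> illegal
(3,4): flips 1 -> legal
(4,4): flips 2 -> legal
(5,2): no bracket -> illegal
(5,3): no bracket -> illegal
(5,4): flips 1 -> legal
W mobility = 9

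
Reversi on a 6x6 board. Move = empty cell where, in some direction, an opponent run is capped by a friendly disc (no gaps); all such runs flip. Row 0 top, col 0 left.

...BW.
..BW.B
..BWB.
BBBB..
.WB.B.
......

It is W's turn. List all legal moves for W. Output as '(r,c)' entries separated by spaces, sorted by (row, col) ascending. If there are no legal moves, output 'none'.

Answer: (0,1) (0,2) (1,1) (2,1) (2,5) (3,5) (4,0) (4,3)

Derivation:
(0,1): flips 1 -> legal
(0,2): flips 1 -> legal
(0,5): no bracket -> illegal
(1,1): flips 1 -> legal
(1,4): no bracket -> illegal
(2,0): no bracket -> illegal
(2,1): flips 2 -> legal
(2,5): flips 1 -> legal
(3,4): no bracket -> illegal
(3,5): flips 1 -> legal
(4,0): flips 2 -> legal
(4,3): flips 2 -> legal
(4,5): no bracket -> illegal
(5,1): no bracket -> illegal
(5,2): no bracket -> illegal
(5,3): no bracket -> illegal
(5,4): no bracket -> illegal
(5,5): no bracket -> illegal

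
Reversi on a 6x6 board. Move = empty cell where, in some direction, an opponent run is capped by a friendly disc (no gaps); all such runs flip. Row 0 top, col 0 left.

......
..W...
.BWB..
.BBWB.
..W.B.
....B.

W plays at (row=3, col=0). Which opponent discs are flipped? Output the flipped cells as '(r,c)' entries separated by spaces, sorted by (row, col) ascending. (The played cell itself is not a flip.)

Dir NW: edge -> no flip
Dir N: first cell '.' (not opp) -> no flip
Dir NE: opp run (2,1) capped by W -> flip
Dir W: edge -> no flip
Dir E: opp run (3,1) (3,2) capped by W -> flip
Dir SW: edge -> no flip
Dir S: first cell '.' (not opp) -> no flip
Dir SE: first cell '.' (not opp) -> no flip

Answer: (2,1) (3,1) (3,2)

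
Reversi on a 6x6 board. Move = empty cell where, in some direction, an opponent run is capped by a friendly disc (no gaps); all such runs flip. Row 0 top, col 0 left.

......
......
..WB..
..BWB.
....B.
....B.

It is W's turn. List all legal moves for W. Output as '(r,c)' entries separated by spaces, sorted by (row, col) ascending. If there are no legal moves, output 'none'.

(1,2): no bracket -> illegal
(1,3): flips 1 -> legal
(1,4): no bracket -> illegal
(2,1): no bracket -> illegal
(2,4): flips 1 -> legal
(2,5): no bracket -> illegal
(3,1): flips 1 -> legal
(3,5): flips 1 -> legal
(4,1): no bracket -> illegal
(4,2): flips 1 -> legal
(4,3): no bracket -> illegal
(4,5): no bracket -> illegal
(5,3): no bracket -> illegal
(5,5): flips 1 -> legal

Answer: (1,3) (2,4) (3,1) (3,5) (4,2) (5,5)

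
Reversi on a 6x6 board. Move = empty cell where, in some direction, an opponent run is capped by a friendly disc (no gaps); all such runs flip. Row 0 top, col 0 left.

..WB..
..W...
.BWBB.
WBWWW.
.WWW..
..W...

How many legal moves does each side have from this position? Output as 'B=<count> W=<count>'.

Answer: B=9 W=9

Derivation:
-- B to move --
(0,1): flips 2 -> legal
(1,1): no bracket -> illegal
(1,3): flips 1 -> legal
(2,0): no bracket -> illegal
(2,5): no bracket -> illegal
(3,5): flips 3 -> legal
(4,0): no bracket -> illegal
(4,4): flips 1 -> legal
(4,5): flips 1 -> legal
(5,0): flips 2 -> legal
(5,1): flips 3 -> legal
(5,3): flips 3 -> legal
(5,4): flips 2 -> legal
B mobility = 9
-- W to move --
(0,4): flips 1 -> legal
(1,0): flips 1 -> legal
(1,1): flips 2 -> legal
(1,3): flips 1 -> legal
(1,4): flips 2 -> legal
(1,5): flips 1 -> legal
(2,0): flips 2 -> legal
(2,5): flips 2 -> legal
(3,5): no bracket -> illegal
(4,0): flips 1 -> legal
W mobility = 9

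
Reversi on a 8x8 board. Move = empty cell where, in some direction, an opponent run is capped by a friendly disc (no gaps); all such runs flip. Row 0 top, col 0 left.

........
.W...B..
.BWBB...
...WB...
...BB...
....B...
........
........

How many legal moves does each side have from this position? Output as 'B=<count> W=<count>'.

-- B to move --
(0,0): flips 3 -> legal
(0,1): flips 1 -> legal
(0,2): no bracket -> illegal
(1,0): no bracket -> illegal
(1,2): no bracket -> illegal
(1,3): no bracket -> illegal
(2,0): no bracket -> illegal
(3,1): no bracket -> illegal
(3,2): flips 1 -> legal
(4,2): flips 1 -> legal
B mobility = 4
-- W to move --
(0,4): no bracket -> illegal
(0,5): no bracket -> illegal
(0,6): flips 2 -> legal
(1,0): no bracket -> illegal
(1,2): no bracket -> illegal
(1,3): flips 1 -> legal
(1,4): no bracket -> illegal
(1,6): no bracket -> illegal
(2,0): flips 1 -> legal
(2,5): flips 2 -> legal
(2,6): no bracket -> illegal
(3,0): no bracket -> illegal
(3,1): flips 1 -> legal
(3,2): no bracket -> illegal
(3,5): flips 1 -> legal
(4,2): no bracket -> illegal
(4,5): no bracket -> illegal
(5,2): no bracket -> illegal
(5,3): flips 1 -> legal
(5,5): flips 1 -> legal
(6,3): no bracket -> illegal
(6,4): no bracket -> illegal
(6,5): no bracket -> illegal
W mobility = 8

Answer: B=4 W=8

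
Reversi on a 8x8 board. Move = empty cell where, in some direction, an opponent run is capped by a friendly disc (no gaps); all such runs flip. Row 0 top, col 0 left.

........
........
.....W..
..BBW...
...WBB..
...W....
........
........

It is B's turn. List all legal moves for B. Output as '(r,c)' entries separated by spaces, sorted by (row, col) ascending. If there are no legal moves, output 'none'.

Answer: (2,3) (2,4) (3,5) (4,2) (5,4) (6,2) (6,3)

Derivation:
(1,4): no bracket -> illegal
(1,5): no bracket -> illegal
(1,6): no bracket -> illegal
(2,3): flips 1 -> legal
(2,4): flips 1 -> legal
(2,6): no bracket -> illegal
(3,5): flips 1 -> legal
(3,6): no bracket -> illegal
(4,2): flips 1 -> legal
(5,2): no bracket -> illegal
(5,4): flips 1 -> legal
(6,2): flips 1 -> legal
(6,3): flips 2 -> legal
(6,4): no bracket -> illegal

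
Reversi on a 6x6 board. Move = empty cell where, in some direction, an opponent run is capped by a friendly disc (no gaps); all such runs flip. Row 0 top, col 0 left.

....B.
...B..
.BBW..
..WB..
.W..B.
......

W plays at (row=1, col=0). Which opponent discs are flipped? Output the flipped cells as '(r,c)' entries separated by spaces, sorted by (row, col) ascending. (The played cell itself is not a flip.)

Answer: (2,1)

Derivation:
Dir NW: edge -> no flip
Dir N: first cell '.' (not opp) -> no flip
Dir NE: first cell '.' (not opp) -> no flip
Dir W: edge -> no flip
Dir E: first cell '.' (not opp) -> no flip
Dir SW: edge -> no flip
Dir S: first cell '.' (not opp) -> no flip
Dir SE: opp run (2,1) capped by W -> flip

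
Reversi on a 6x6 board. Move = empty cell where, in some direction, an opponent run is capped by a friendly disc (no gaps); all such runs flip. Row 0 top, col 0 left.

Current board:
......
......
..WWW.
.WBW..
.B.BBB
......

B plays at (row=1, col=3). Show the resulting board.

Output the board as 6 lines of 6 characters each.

Answer: ......
...B..
..WBW.
.WBB..
.B.BBB
......

Derivation:
Place B at (1,3); scan 8 dirs for brackets.
Dir NW: first cell '.' (not opp) -> no flip
Dir N: first cell '.' (not opp) -> no flip
Dir NE: first cell '.' (not opp) -> no flip
Dir W: first cell '.' (not opp) -> no flip
Dir E: first cell '.' (not opp) -> no flip
Dir SW: opp run (2,2) (3,1), next='.' -> no flip
Dir S: opp run (2,3) (3,3) capped by B -> flip
Dir SE: opp run (2,4), next='.' -> no flip
All flips: (2,3) (3,3)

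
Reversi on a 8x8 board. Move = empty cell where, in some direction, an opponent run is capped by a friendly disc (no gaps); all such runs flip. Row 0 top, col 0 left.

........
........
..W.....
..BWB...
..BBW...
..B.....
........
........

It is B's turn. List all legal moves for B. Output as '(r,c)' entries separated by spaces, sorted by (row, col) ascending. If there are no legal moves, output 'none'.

(1,1): no bracket -> illegal
(1,2): flips 1 -> legal
(1,3): no bracket -> illegal
(2,1): no bracket -> illegal
(2,3): flips 1 -> legal
(2,4): flips 1 -> legal
(3,1): no bracket -> illegal
(3,5): no bracket -> illegal
(4,5): flips 1 -> legal
(5,3): no bracket -> illegal
(5,4): flips 1 -> legal
(5,5): no bracket -> illegal

Answer: (1,2) (2,3) (2,4) (4,5) (5,4)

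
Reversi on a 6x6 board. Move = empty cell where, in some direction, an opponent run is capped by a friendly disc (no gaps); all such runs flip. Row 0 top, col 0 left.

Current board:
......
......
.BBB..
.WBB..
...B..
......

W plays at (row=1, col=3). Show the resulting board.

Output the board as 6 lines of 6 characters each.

Place W at (1,3); scan 8 dirs for brackets.
Dir NW: first cell '.' (not opp) -> no flip
Dir N: first cell '.' (not opp) -> no flip
Dir NE: first cell '.' (not opp) -> no flip
Dir W: first cell '.' (not opp) -> no flip
Dir E: first cell '.' (not opp) -> no flip
Dir SW: opp run (2,2) capped by W -> flip
Dir S: opp run (2,3) (3,3) (4,3), next='.' -> no flip
Dir SE: first cell '.' (not opp) -> no flip
All flips: (2,2)

Answer: ......
...W..
.BWB..
.WBB..
...B..
......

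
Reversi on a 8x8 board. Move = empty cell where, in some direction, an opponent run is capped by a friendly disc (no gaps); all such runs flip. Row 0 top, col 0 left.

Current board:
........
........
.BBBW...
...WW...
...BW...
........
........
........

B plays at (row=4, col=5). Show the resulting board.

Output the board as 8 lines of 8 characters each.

Place B at (4,5); scan 8 dirs for brackets.
Dir NW: opp run (3,4) capped by B -> flip
Dir N: first cell '.' (not opp) -> no flip
Dir NE: first cell '.' (not opp) -> no flip
Dir W: opp run (4,4) capped by B -> flip
Dir E: first cell '.' (not opp) -> no flip
Dir SW: first cell '.' (not opp) -> no flip
Dir S: first cell '.' (not opp) -> no flip
Dir SE: first cell '.' (not opp) -> no flip
All flips: (3,4) (4,4)

Answer: ........
........
.BBBW...
...WB...
...BBB..
........
........
........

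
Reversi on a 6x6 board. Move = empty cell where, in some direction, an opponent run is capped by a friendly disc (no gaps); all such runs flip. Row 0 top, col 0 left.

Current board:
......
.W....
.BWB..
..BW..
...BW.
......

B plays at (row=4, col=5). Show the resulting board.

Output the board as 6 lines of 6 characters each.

Place B at (4,5); scan 8 dirs for brackets.
Dir NW: first cell '.' (not opp) -> no flip
Dir N: first cell '.' (not opp) -> no flip
Dir NE: edge -> no flip
Dir W: opp run (4,4) capped by B -> flip
Dir E: edge -> no flip
Dir SW: first cell '.' (not opp) -> no flip
Dir S: first cell '.' (not opp) -> no flip
Dir SE: edge -> no flip
All flips: (4,4)

Answer: ......
.W....
.BWB..
..BW..
...BBB
......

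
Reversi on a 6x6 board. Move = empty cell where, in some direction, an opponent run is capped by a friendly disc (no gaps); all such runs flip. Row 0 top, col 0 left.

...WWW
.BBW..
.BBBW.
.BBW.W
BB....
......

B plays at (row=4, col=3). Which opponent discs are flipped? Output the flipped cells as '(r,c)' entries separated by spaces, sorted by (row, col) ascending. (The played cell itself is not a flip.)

Answer: (3,3)

Derivation:
Dir NW: first cell 'B' (not opp) -> no flip
Dir N: opp run (3,3) capped by B -> flip
Dir NE: first cell '.' (not opp) -> no flip
Dir W: first cell '.' (not opp) -> no flip
Dir E: first cell '.' (not opp) -> no flip
Dir SW: first cell '.' (not opp) -> no flip
Dir S: first cell '.' (not opp) -> no flip
Dir SE: first cell '.' (not opp) -> no flip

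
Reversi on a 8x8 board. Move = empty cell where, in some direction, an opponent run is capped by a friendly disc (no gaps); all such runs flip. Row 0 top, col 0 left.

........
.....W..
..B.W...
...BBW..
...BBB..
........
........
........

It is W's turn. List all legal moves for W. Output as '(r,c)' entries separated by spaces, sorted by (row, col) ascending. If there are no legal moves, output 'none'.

(1,1): no bracket -> illegal
(1,2): no bracket -> illegal
(1,3): no bracket -> illegal
(2,1): no bracket -> illegal
(2,3): no bracket -> illegal
(2,5): no bracket -> illegal
(3,1): no bracket -> illegal
(3,2): flips 2 -> legal
(3,6): no bracket -> illegal
(4,2): flips 1 -> legal
(4,6): no bracket -> illegal
(5,2): no bracket -> illegal
(5,3): flips 1 -> legal
(5,4): flips 2 -> legal
(5,5): flips 1 -> legal
(5,6): no bracket -> illegal

Answer: (3,2) (4,2) (5,3) (5,4) (5,5)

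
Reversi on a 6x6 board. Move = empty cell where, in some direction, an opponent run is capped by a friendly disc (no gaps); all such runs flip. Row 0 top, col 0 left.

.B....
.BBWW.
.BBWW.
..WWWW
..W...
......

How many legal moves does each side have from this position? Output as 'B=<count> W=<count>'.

-- B to move --
(0,2): no bracket -> illegal
(0,3): no bracket -> illegal
(0,4): flips 1 -> legal
(0,5): no bracket -> illegal
(1,5): flips 2 -> legal
(2,5): flips 2 -> legal
(3,1): no bracket -> illegal
(4,1): no bracket -> illegal
(4,3): flips 1 -> legal
(4,4): flips 1 -> legal
(4,5): flips 2 -> legal
(5,1): no bracket -> illegal
(5,2): flips 2 -> legal
(5,3): no bracket -> illegal
B mobility = 7
-- W to move --
(0,0): flips 2 -> legal
(0,2): flips 2 -> legal
(0,3): no bracket -> illegal
(1,0): flips 3 -> legal
(2,0): flips 2 -> legal
(3,0): no bracket -> illegal
(3,1): flips 1 -> legal
W mobility = 5

Answer: B=7 W=5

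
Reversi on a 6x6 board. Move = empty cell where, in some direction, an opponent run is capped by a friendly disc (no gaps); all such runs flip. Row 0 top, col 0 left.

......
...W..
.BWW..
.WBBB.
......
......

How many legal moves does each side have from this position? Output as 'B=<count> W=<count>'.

Answer: B=7 W=8

Derivation:
-- B to move --
(0,2): no bracket -> illegal
(0,3): flips 2 -> legal
(0,4): no bracket -> illegal
(1,1): flips 1 -> legal
(1,2): flips 2 -> legal
(1,4): flips 1 -> legal
(2,0): no bracket -> illegal
(2,4): flips 2 -> legal
(3,0): flips 1 -> legal
(4,0): no bracket -> illegal
(4,1): flips 1 -> legal
(4,2): no bracket -> illegal
B mobility = 7
-- W to move --
(1,0): no bracket -> illegal
(1,1): flips 1 -> legal
(1,2): no bracket -> illegal
(2,0): flips 1 -> legal
(2,4): no bracket -> illegal
(2,5): no bracket -> illegal
(3,0): no bracket -> illegal
(3,5): flips 3 -> legal
(4,1): flips 1 -> legal
(4,2): flips 1 -> legal
(4,3): flips 1 -> legal
(4,4): flips 1 -> legal
(4,5): flips 1 -> legal
W mobility = 8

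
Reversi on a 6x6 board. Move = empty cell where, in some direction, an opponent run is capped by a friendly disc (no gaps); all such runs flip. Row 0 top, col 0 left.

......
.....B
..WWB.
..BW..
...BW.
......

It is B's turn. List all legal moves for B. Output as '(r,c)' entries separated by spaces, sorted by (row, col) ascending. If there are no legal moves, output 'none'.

Answer: (1,2) (1,3) (1,4) (2,1) (3,4) (4,2) (4,5)

Derivation:
(1,1): no bracket -> illegal
(1,2): flips 1 -> legal
(1,3): flips 2 -> legal
(1,4): flips 1 -> legal
(2,1): flips 2 -> legal
(3,1): no bracket -> illegal
(3,4): flips 1 -> legal
(3,5): no bracket -> illegal
(4,2): flips 1 -> legal
(4,5): flips 1 -> legal
(5,3): no bracket -> illegal
(5,4): no bracket -> illegal
(5,5): no bracket -> illegal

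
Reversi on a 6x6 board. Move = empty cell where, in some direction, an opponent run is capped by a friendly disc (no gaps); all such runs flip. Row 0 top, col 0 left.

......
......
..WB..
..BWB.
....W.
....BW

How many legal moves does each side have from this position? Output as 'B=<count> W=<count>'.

-- B to move --
(1,1): no bracket -> illegal
(1,2): flips 1 -> legal
(1,3): no bracket -> illegal
(2,1): flips 1 -> legal
(2,4): no bracket -> illegal
(3,1): no bracket -> illegal
(3,5): no bracket -> illegal
(4,2): no bracket -> illegal
(4,3): flips 1 -> legal
(4,5): no bracket -> illegal
(5,3): no bracket -> illegal
B mobility = 3
-- W to move --
(1,2): no bracket -> illegal
(1,3): flips 1 -> legal
(1,4): no bracket -> illegal
(2,1): no bracket -> illegal
(2,4): flips 2 -> legal
(2,5): no bracket -> illegal
(3,1): flips 1 -> legal
(3,5): flips 1 -> legal
(4,1): no bracket -> illegal
(4,2): flips 1 -> legal
(4,3): no bracket -> illegal
(4,5): no bracket -> illegal
(5,3): flips 1 -> legal
W mobility = 6

Answer: B=3 W=6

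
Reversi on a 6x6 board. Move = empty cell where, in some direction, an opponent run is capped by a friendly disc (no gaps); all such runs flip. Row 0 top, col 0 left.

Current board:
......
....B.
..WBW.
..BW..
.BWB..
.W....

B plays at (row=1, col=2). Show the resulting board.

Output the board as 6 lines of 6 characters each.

Answer: ......
..B.B.
..BBW.
..BW..
.BWB..
.W....

Derivation:
Place B at (1,2); scan 8 dirs for brackets.
Dir NW: first cell '.' (not opp) -> no flip
Dir N: first cell '.' (not opp) -> no flip
Dir NE: first cell '.' (not opp) -> no flip
Dir W: first cell '.' (not opp) -> no flip
Dir E: first cell '.' (not opp) -> no flip
Dir SW: first cell '.' (not opp) -> no flip
Dir S: opp run (2,2) capped by B -> flip
Dir SE: first cell 'B' (not opp) -> no flip
All flips: (2,2)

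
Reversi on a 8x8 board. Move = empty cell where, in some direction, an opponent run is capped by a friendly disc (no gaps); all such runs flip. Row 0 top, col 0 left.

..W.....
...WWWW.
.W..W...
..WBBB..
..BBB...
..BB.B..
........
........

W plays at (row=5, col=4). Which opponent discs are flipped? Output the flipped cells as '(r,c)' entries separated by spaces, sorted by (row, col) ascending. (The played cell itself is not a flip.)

Dir NW: opp run (4,3) capped by W -> flip
Dir N: opp run (4,4) (3,4) capped by W -> flip
Dir NE: first cell '.' (not opp) -> no flip
Dir W: opp run (5,3) (5,2), next='.' -> no flip
Dir E: opp run (5,5), next='.' -> no flip
Dir SW: first cell '.' (not opp) -> no flip
Dir S: first cell '.' (not opp) -> no flip
Dir SE: first cell '.' (not opp) -> no flip

Answer: (3,4) (4,3) (4,4)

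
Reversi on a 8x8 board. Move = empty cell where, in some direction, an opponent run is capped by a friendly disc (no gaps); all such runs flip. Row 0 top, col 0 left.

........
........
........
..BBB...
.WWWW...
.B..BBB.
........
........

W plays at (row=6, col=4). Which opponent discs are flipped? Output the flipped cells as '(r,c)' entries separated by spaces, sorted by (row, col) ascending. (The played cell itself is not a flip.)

Answer: (5,4)

Derivation:
Dir NW: first cell '.' (not opp) -> no flip
Dir N: opp run (5,4) capped by W -> flip
Dir NE: opp run (5,5), next='.' -> no flip
Dir W: first cell '.' (not opp) -> no flip
Dir E: first cell '.' (not opp) -> no flip
Dir SW: first cell '.' (not opp) -> no flip
Dir S: first cell '.' (not opp) -> no flip
Dir SE: first cell '.' (not opp) -> no flip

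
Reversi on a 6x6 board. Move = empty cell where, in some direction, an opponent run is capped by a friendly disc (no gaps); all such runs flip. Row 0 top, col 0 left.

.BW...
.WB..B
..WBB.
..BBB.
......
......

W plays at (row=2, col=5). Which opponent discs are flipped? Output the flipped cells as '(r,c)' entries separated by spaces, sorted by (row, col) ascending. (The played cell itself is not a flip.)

Answer: (2,3) (2,4)

Derivation:
Dir NW: first cell '.' (not opp) -> no flip
Dir N: opp run (1,5), next='.' -> no flip
Dir NE: edge -> no flip
Dir W: opp run (2,4) (2,3) capped by W -> flip
Dir E: edge -> no flip
Dir SW: opp run (3,4), next='.' -> no flip
Dir S: first cell '.' (not opp) -> no flip
Dir SE: edge -> no flip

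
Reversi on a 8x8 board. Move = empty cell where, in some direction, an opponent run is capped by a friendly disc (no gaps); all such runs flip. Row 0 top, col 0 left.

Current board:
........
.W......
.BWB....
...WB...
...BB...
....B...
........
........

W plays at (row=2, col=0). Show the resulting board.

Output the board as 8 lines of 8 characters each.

Answer: ........
.W......
WWWB....
...WB...
...BB...
....B...
........
........

Derivation:
Place W at (2,0); scan 8 dirs for brackets.
Dir NW: edge -> no flip
Dir N: first cell '.' (not opp) -> no flip
Dir NE: first cell 'W' (not opp) -> no flip
Dir W: edge -> no flip
Dir E: opp run (2,1) capped by W -> flip
Dir SW: edge -> no flip
Dir S: first cell '.' (not opp) -> no flip
Dir SE: first cell '.' (not opp) -> no flip
All flips: (2,1)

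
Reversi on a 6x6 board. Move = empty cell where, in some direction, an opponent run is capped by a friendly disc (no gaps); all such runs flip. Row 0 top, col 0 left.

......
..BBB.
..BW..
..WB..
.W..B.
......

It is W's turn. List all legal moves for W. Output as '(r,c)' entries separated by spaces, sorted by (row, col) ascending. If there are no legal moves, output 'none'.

(0,1): flips 1 -> legal
(0,2): flips 2 -> legal
(0,3): flips 1 -> legal
(0,4): no bracket -> illegal
(0,5): flips 1 -> legal
(1,1): no bracket -> illegal
(1,5): no bracket -> illegal
(2,1): flips 1 -> legal
(2,4): no bracket -> illegal
(2,5): no bracket -> illegal
(3,1): no bracket -> illegal
(3,4): flips 1 -> legal
(3,5): no bracket -> illegal
(4,2): no bracket -> illegal
(4,3): flips 1 -> legal
(4,5): no bracket -> illegal
(5,3): no bracket -> illegal
(5,4): no bracket -> illegal
(5,5): no bracket -> illegal

Answer: (0,1) (0,2) (0,3) (0,5) (2,1) (3,4) (4,3)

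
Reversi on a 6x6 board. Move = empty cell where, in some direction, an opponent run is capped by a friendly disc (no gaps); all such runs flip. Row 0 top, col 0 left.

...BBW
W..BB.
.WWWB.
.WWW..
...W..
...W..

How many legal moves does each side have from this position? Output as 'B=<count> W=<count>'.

-- B to move --
(0,0): no bracket -> illegal
(0,1): no bracket -> illegal
(1,1): no bracket -> illegal
(1,2): no bracket -> illegal
(1,5): no bracket -> illegal
(2,0): flips 3 -> legal
(3,0): no bracket -> illegal
(3,4): no bracket -> illegal
(4,0): flips 2 -> legal
(4,1): flips 2 -> legal
(4,2): flips 1 -> legal
(4,4): no bracket -> illegal
(5,2): no bracket -> illegal
(5,4): no bracket -> illegal
B mobility = 4
-- W to move --
(0,2): flips 2 -> legal
(1,2): no bracket -> illegal
(1,5): flips 1 -> legal
(2,5): flips 1 -> legal
(3,4): no bracket -> illegal
(3,5): no bracket -> illegal
W mobility = 3

Answer: B=4 W=3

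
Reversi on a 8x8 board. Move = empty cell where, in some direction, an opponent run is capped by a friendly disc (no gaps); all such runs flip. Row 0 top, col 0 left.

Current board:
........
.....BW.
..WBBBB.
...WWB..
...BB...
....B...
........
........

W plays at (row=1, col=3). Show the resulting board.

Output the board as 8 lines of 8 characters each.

Place W at (1,3); scan 8 dirs for brackets.
Dir NW: first cell '.' (not opp) -> no flip
Dir N: first cell '.' (not opp) -> no flip
Dir NE: first cell '.' (not opp) -> no flip
Dir W: first cell '.' (not opp) -> no flip
Dir E: first cell '.' (not opp) -> no flip
Dir SW: first cell 'W' (not opp) -> no flip
Dir S: opp run (2,3) capped by W -> flip
Dir SE: opp run (2,4) (3,5), next='.' -> no flip
All flips: (2,3)

Answer: ........
...W.BW.
..WWBBB.
...WWB..
...BB...
....B...
........
........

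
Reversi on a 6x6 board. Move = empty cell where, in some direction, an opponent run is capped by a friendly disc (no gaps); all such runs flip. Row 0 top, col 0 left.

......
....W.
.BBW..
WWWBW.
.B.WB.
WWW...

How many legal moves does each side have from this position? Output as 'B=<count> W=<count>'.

-- B to move --
(0,3): no bracket -> illegal
(0,4): no bracket -> illegal
(0,5): flips 3 -> legal
(1,2): no bracket -> illegal
(1,3): flips 1 -> legal
(1,5): no bracket -> illegal
(2,0): no bracket -> illegal
(2,4): flips 2 -> legal
(2,5): no bracket -> illegal
(3,5): flips 1 -> legal
(4,0): flips 1 -> legal
(4,2): flips 2 -> legal
(4,5): no bracket -> illegal
(5,3): flips 1 -> legal
(5,4): flips 2 -> legal
B mobility = 8
-- W to move --
(1,0): flips 1 -> legal
(1,1): flips 1 -> legal
(1,2): flips 2 -> legal
(1,3): flips 1 -> legal
(2,0): flips 2 -> legal
(2,4): no bracket -> illegal
(3,5): no bracket -> illegal
(4,0): no bracket -> illegal
(4,2): no bracket -> illegal
(4,5): flips 1 -> legal
(5,3): no bracket -> illegal
(5,4): flips 1 -> legal
(5,5): no bracket -> illegal
W mobility = 7

Answer: B=8 W=7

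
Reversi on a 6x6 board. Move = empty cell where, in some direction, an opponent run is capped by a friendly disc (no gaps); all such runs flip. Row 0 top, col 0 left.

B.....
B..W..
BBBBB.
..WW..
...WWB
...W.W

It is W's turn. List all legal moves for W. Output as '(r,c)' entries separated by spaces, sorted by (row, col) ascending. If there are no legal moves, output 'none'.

Answer: (1,1) (1,2) (1,4) (1,5) (3,1) (3,5)

Derivation:
(0,1): no bracket -> illegal
(1,1): flips 1 -> legal
(1,2): flips 1 -> legal
(1,4): flips 1 -> legal
(1,5): flips 1 -> legal
(2,5): no bracket -> illegal
(3,0): no bracket -> illegal
(3,1): flips 1 -> legal
(3,4): no bracket -> illegal
(3,5): flips 2 -> legal
(5,4): no bracket -> illegal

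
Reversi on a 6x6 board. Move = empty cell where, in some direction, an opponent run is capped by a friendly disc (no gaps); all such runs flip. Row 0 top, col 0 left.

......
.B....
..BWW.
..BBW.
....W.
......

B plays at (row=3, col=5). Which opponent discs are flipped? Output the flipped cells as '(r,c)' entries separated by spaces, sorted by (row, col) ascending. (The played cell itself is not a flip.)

Dir NW: opp run (2,4), next='.' -> no flip
Dir N: first cell '.' (not opp) -> no flip
Dir NE: edge -> no flip
Dir W: opp run (3,4) capped by B -> flip
Dir E: edge -> no flip
Dir SW: opp run (4,4), next='.' -> no flip
Dir S: first cell '.' (not opp) -> no flip
Dir SE: edge -> no flip

Answer: (3,4)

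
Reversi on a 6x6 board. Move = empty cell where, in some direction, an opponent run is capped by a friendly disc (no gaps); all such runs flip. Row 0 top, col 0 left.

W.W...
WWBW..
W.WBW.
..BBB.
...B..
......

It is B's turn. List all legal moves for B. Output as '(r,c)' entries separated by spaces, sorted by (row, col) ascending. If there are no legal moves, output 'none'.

(0,1): no bracket -> illegal
(0,3): flips 1 -> legal
(0,4): no bracket -> illegal
(1,4): flips 2 -> legal
(1,5): flips 1 -> legal
(2,1): flips 1 -> legal
(2,5): flips 1 -> legal
(3,0): no bracket -> illegal
(3,1): no bracket -> illegal
(3,5): no bracket -> illegal

Answer: (0,3) (1,4) (1,5) (2,1) (2,5)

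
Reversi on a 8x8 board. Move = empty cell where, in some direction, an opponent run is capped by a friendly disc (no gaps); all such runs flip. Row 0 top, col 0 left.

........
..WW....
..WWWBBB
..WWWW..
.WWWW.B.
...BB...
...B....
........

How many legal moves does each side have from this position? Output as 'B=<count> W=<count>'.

Answer: B=7 W=8

Derivation:
-- B to move --
(0,1): no bracket -> illegal
(0,2): flips 3 -> legal
(0,3): flips 4 -> legal
(0,4): no bracket -> illegal
(1,1): no bracket -> illegal
(1,4): flips 3 -> legal
(1,5): no bracket -> illegal
(2,1): flips 5 -> legal
(3,0): no bracket -> illegal
(3,1): flips 1 -> legal
(3,6): no bracket -> illegal
(4,0): no bracket -> illegal
(4,5): flips 1 -> legal
(5,0): no bracket -> illegal
(5,1): no bracket -> illegal
(5,2): flips 2 -> legal
(5,5): no bracket -> illegal
B mobility = 7
-- W to move --
(1,4): no bracket -> illegal
(1,5): flips 1 -> legal
(1,6): flips 1 -> legal
(1,7): flips 1 -> legal
(3,6): no bracket -> illegal
(3,7): no bracket -> illegal
(4,5): no bracket -> illegal
(4,7): no bracket -> illegal
(5,2): no bracket -> illegal
(5,5): no bracket -> illegal
(5,6): no bracket -> illegal
(5,7): flips 1 -> legal
(6,2): flips 1 -> legal
(6,4): flips 2 -> legal
(6,5): flips 1 -> legal
(7,2): no bracket -> illegal
(7,3): flips 2 -> legal
(7,4): no bracket -> illegal
W mobility = 8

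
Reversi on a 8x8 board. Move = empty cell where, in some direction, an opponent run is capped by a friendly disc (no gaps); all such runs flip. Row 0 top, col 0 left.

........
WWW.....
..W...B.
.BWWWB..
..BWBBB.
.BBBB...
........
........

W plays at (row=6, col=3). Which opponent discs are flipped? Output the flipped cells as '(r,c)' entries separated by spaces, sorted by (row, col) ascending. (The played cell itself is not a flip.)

Answer: (5,3)

Derivation:
Dir NW: opp run (5,2), next='.' -> no flip
Dir N: opp run (5,3) capped by W -> flip
Dir NE: opp run (5,4) (4,5), next='.' -> no flip
Dir W: first cell '.' (not opp) -> no flip
Dir E: first cell '.' (not opp) -> no flip
Dir SW: first cell '.' (not opp) -> no flip
Dir S: first cell '.' (not opp) -> no flip
Dir SE: first cell '.' (not opp) -> no flip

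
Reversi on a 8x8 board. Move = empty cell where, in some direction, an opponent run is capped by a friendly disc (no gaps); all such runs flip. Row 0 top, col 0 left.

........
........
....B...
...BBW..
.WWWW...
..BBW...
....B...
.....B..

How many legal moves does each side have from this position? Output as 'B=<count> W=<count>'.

-- B to move --
(2,5): no bracket -> illegal
(2,6): flips 2 -> legal
(3,0): flips 1 -> legal
(3,1): flips 1 -> legal
(3,2): flips 1 -> legal
(3,6): flips 1 -> legal
(4,0): no bracket -> illegal
(4,5): no bracket -> illegal
(4,6): flips 1 -> legal
(5,0): no bracket -> illegal
(5,1): flips 1 -> legal
(5,5): flips 2 -> legal
(6,3): no bracket -> illegal
(6,5): no bracket -> illegal
B mobility = 8
-- W to move --
(1,3): flips 1 -> legal
(1,4): flips 2 -> legal
(1,5): flips 2 -> legal
(2,2): flips 1 -> legal
(2,3): flips 1 -> legal
(2,5): flips 1 -> legal
(3,2): flips 2 -> legal
(4,5): no bracket -> illegal
(5,1): flips 2 -> legal
(5,5): no bracket -> illegal
(6,1): flips 1 -> legal
(6,2): flips 2 -> legal
(6,3): flips 2 -> legal
(6,5): no bracket -> illegal
(6,6): no bracket -> illegal
(7,3): no bracket -> illegal
(7,4): flips 1 -> legal
(7,6): no bracket -> illegal
W mobility = 12

Answer: B=8 W=12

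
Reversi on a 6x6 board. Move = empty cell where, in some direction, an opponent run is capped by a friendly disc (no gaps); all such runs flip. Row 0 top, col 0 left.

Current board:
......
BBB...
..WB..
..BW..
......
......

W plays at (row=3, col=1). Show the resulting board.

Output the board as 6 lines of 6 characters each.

Answer: ......
BBB...
..WB..
.WWW..
......
......

Derivation:
Place W at (3,1); scan 8 dirs for brackets.
Dir NW: first cell '.' (not opp) -> no flip
Dir N: first cell '.' (not opp) -> no flip
Dir NE: first cell 'W' (not opp) -> no flip
Dir W: first cell '.' (not opp) -> no flip
Dir E: opp run (3,2) capped by W -> flip
Dir SW: first cell '.' (not opp) -> no flip
Dir S: first cell '.' (not opp) -> no flip
Dir SE: first cell '.' (not opp) -> no flip
All flips: (3,2)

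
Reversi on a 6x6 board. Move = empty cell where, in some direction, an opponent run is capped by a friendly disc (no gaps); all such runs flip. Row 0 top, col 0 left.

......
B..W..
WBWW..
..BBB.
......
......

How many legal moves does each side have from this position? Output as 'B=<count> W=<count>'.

-- B to move --
(0,2): no bracket -> illegal
(0,3): flips 2 -> legal
(0,4): no bracket -> illegal
(1,1): flips 1 -> legal
(1,2): flips 2 -> legal
(1,4): flips 1 -> legal
(2,4): flips 2 -> legal
(3,0): flips 1 -> legal
(3,1): no bracket -> illegal
B mobility = 6
-- W to move --
(0,0): flips 1 -> legal
(0,1): no bracket -> illegal
(1,1): no bracket -> illegal
(1,2): no bracket -> illegal
(2,4): no bracket -> illegal
(2,5): no bracket -> illegal
(3,0): no bracket -> illegal
(3,1): no bracket -> illegal
(3,5): no bracket -> illegal
(4,1): flips 1 -> legal
(4,2): flips 1 -> legal
(4,3): flips 1 -> legal
(4,4): flips 1 -> legal
(4,5): flips 1 -> legal
W mobility = 6

Answer: B=6 W=6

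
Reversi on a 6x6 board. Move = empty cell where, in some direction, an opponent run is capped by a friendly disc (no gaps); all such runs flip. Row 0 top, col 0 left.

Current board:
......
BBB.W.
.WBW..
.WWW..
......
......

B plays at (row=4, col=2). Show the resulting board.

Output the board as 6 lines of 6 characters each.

Answer: ......
BBB.W.
.WBW..
.WBW..
..B...
......

Derivation:
Place B at (4,2); scan 8 dirs for brackets.
Dir NW: opp run (3,1), next='.' -> no flip
Dir N: opp run (3,2) capped by B -> flip
Dir NE: opp run (3,3), next='.' -> no flip
Dir W: first cell '.' (not opp) -> no flip
Dir E: first cell '.' (not opp) -> no flip
Dir SW: first cell '.' (not opp) -> no flip
Dir S: first cell '.' (not opp) -> no flip
Dir SE: first cell '.' (not opp) -> no flip
All flips: (3,2)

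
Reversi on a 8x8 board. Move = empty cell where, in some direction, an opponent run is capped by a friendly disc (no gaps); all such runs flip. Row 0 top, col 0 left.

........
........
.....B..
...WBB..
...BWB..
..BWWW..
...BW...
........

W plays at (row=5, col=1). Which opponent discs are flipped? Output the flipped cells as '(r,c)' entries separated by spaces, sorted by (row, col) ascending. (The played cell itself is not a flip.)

Dir NW: first cell '.' (not opp) -> no flip
Dir N: first cell '.' (not opp) -> no flip
Dir NE: first cell '.' (not opp) -> no flip
Dir W: first cell '.' (not opp) -> no flip
Dir E: opp run (5,2) capped by W -> flip
Dir SW: first cell '.' (not opp) -> no flip
Dir S: first cell '.' (not opp) -> no flip
Dir SE: first cell '.' (not opp) -> no flip

Answer: (5,2)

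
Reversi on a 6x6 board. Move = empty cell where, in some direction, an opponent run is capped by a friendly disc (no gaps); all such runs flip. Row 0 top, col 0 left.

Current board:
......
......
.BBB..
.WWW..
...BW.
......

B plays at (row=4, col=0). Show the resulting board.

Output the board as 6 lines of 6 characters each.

Answer: ......
......
.BBB..
.BWW..
B..BW.
......

Derivation:
Place B at (4,0); scan 8 dirs for brackets.
Dir NW: edge -> no flip
Dir N: first cell '.' (not opp) -> no flip
Dir NE: opp run (3,1) capped by B -> flip
Dir W: edge -> no flip
Dir E: first cell '.' (not opp) -> no flip
Dir SW: edge -> no flip
Dir S: first cell '.' (not opp) -> no flip
Dir SE: first cell '.' (not opp) -> no flip
All flips: (3,1)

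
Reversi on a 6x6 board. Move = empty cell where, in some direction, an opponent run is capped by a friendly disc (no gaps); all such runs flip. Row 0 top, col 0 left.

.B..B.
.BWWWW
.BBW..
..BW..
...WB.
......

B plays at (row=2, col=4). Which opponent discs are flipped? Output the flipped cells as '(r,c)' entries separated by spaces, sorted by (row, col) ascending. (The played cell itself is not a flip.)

Dir NW: opp run (1,3), next='.' -> no flip
Dir N: opp run (1,4) capped by B -> flip
Dir NE: opp run (1,5), next=edge -> no flip
Dir W: opp run (2,3) capped by B -> flip
Dir E: first cell '.' (not opp) -> no flip
Dir SW: opp run (3,3), next='.' -> no flip
Dir S: first cell '.' (not opp) -> no flip
Dir SE: first cell '.' (not opp) -> no flip

Answer: (1,4) (2,3)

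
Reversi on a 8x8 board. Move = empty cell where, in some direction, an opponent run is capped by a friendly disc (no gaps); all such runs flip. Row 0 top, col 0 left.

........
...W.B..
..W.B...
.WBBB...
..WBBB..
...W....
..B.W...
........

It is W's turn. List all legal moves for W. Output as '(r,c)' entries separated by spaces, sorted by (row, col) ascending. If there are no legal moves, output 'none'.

(0,4): no bracket -> illegal
(0,5): no bracket -> illegal
(0,6): flips 3 -> legal
(1,4): no bracket -> illegal
(1,6): no bracket -> illegal
(2,1): no bracket -> illegal
(2,3): flips 2 -> legal
(2,5): no bracket -> illegal
(2,6): no bracket -> illegal
(3,5): flips 5 -> legal
(3,6): no bracket -> illegal
(4,1): no bracket -> illegal
(4,6): flips 3 -> legal
(5,1): no bracket -> illegal
(5,2): no bracket -> illegal
(5,4): no bracket -> illegal
(5,5): flips 2 -> legal
(5,6): no bracket -> illegal
(6,1): no bracket -> illegal
(6,3): no bracket -> illegal
(7,1): flips 1 -> legal
(7,2): no bracket -> illegal
(7,3): no bracket -> illegal

Answer: (0,6) (2,3) (3,5) (4,6) (5,5) (7,1)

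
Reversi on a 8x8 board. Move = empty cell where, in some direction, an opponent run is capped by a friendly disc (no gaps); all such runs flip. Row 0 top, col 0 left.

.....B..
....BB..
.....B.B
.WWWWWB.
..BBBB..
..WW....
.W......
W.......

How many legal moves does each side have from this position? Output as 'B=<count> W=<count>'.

-- B to move --
(2,0): flips 1 -> legal
(2,1): flips 1 -> legal
(2,2): flips 2 -> legal
(2,3): flips 2 -> legal
(2,4): flips 2 -> legal
(2,6): flips 1 -> legal
(3,0): flips 5 -> legal
(4,0): no bracket -> illegal
(4,1): no bracket -> illegal
(4,6): no bracket -> illegal
(5,0): no bracket -> illegal
(5,1): no bracket -> illegal
(5,4): no bracket -> illegal
(6,0): no bracket -> illegal
(6,2): flips 2 -> legal
(6,3): flips 1 -> legal
(6,4): flips 1 -> legal
(7,1): no bracket -> illegal
(7,2): no bracket -> illegal
B mobility = 10
-- W to move --
(0,3): no bracket -> illegal
(0,4): no bracket -> illegal
(0,6): no bracket -> illegal
(1,3): no bracket -> illegal
(1,6): flips 1 -> legal
(1,7): no bracket -> illegal
(2,3): no bracket -> illegal
(2,4): no bracket -> illegal
(2,6): no bracket -> illegal
(3,7): flips 1 -> legal
(4,1): no bracket -> illegal
(4,6): no bracket -> illegal
(4,7): no bracket -> illegal
(5,1): flips 1 -> legal
(5,4): flips 2 -> legal
(5,5): flips 2 -> legal
(5,6): flips 1 -> legal
W mobility = 6

Answer: B=10 W=6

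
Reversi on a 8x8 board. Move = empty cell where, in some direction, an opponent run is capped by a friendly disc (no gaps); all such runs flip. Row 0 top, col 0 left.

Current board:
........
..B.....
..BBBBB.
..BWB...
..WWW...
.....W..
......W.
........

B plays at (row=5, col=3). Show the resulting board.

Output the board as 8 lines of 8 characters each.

Answer: ........
..B.....
..BBBBB.
..BBB...
..WBW...
...B.W..
......W.
........

Derivation:
Place B at (5,3); scan 8 dirs for brackets.
Dir NW: opp run (4,2), next='.' -> no flip
Dir N: opp run (4,3) (3,3) capped by B -> flip
Dir NE: opp run (4,4), next='.' -> no flip
Dir W: first cell '.' (not opp) -> no flip
Dir E: first cell '.' (not opp) -> no flip
Dir SW: first cell '.' (not opp) -> no flip
Dir S: first cell '.' (not opp) -> no flip
Dir SE: first cell '.' (not opp) -> no flip
All flips: (3,3) (4,3)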